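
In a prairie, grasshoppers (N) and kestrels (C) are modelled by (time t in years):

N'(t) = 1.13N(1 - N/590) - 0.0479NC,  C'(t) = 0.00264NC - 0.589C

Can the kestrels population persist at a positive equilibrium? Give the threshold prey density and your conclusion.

The predator equation gives dC/dt > 0 only when N > 0.589/0.00264 = 223.
Without the predator, N → K = 590. Since 590 > 223, the predator can invade and persist.

Threshold N = 223; K > 223, so yes, the predator persists.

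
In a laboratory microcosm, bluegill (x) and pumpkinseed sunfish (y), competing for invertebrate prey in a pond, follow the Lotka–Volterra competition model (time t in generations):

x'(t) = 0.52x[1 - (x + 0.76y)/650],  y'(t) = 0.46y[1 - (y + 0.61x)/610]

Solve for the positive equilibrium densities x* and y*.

Setting both brackets to zero gives the nullclines x + 0.76y = 650 and 0.61x + y = 610.
Substituting y = 610 - 0.61x into the first: x(1 - 0.76·0.61) = 650 - 0.76·610.
So x* = 186/0.536 = 348, and then y* = 610 - 0.61·348 = 398.

x* ≈ 348, y* ≈ 398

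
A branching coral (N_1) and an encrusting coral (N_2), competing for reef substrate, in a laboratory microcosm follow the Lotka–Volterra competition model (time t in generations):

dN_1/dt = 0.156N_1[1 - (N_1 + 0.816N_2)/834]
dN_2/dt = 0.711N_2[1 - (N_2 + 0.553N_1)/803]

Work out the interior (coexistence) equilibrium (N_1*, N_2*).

N_1* ≈ 326, N_2* ≈ 623

Setting both brackets to zero gives the nullclines N_1 + 0.816N_2 = 834 and 0.553N_1 + N_2 = 803.
Substituting N_2 = 803 - 0.553N_1 into the first: N_1(1 - 0.816·0.553) = 834 - 0.816·803.
So N_1* = 179/0.549 = 326, and then N_2* = 803 - 0.553·326 = 623.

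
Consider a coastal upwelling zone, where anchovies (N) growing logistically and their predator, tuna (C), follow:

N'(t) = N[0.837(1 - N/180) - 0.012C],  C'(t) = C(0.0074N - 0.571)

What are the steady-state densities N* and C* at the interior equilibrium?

From dC/dt = 0 with C > 0: 0.0074N* = 0.571, so N* = 77.2.
Substitute into dN/dt = 0: 0.837(1 - 77.2/180) = 0.012C*.
The bracket is 0.571, giving C* = 0.478/0.012 = 39.8.

N* ≈ 77.2, C* ≈ 39.8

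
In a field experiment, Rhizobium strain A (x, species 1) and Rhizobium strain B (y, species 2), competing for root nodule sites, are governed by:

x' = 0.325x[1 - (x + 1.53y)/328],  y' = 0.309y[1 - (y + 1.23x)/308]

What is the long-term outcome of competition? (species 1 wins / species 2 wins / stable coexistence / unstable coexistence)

unstable coexistence (outcome depends on initial conditions)

Compare the nullcline intercepts: K1/α12 = 328/1.53 = 214 < K2 = 308; K2/α21 = 308/1.23 = 250 < K1 = 328.
Since both are reversed, neither can invade when rare; the interior point is a saddle.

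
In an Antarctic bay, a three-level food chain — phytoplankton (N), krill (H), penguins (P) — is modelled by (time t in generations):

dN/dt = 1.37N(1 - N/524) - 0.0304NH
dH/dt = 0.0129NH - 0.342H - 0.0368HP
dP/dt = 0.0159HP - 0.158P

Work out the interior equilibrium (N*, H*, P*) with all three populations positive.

N* ≈ 408, H* ≈ 9.94, P* ≈ 134

From dP/dt = 0: 0.0159H* = 0.158, so H* = 9.94.
From dN/dt = 0: 1.37(1 - N*/524) = 0.0304·9.94, giving N* = 524·(1 - 0.221) = 408.
From dH/dt = 0: 0.0129·408 - 0.342 = 0.0368P*, so P* = 4.93/0.0368 = 134.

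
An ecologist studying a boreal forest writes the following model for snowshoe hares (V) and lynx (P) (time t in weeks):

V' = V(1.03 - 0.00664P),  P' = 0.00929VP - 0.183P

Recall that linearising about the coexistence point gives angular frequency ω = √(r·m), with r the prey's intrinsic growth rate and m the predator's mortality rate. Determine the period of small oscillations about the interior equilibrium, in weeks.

Here r = 1.03 and m = 0.183, so r·m = 0.188.
ω = √0.188 = 0.434 per week, hence T = 2π/ω ≈ 14.5 weeks.

T ≈ 14.5 weeks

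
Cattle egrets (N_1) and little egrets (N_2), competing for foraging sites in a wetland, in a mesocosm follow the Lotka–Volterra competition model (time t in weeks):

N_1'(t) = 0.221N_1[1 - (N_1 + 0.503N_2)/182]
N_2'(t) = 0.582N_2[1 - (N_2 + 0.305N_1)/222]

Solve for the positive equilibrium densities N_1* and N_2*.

N_1* ≈ 83.1, N_2* ≈ 197

Setting both brackets to zero gives the nullclines N_1 + 0.503N_2 = 182 and 0.305N_1 + N_2 = 222.
Substituting N_2 = 222 - 0.305N_1 into the first: N_1(1 - 0.503·0.305) = 182 - 0.503·222.
So N_1* = 70.3/0.847 = 83.1, and then N_2* = 222 - 0.305·83.1 = 197.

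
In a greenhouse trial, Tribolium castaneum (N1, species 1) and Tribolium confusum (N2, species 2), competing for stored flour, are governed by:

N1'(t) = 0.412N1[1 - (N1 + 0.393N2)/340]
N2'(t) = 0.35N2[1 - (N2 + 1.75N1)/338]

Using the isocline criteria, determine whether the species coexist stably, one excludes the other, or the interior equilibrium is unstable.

species 1 excludes species 2

Compare the nullcline intercepts: K1/α12 = 340/0.393 = 865 > K2 = 338; K2/α21 = 338/1.75 = 193 < K1 = 340.
Since the inequalities point opposite ways, species 1 can invade but species 2 cannot.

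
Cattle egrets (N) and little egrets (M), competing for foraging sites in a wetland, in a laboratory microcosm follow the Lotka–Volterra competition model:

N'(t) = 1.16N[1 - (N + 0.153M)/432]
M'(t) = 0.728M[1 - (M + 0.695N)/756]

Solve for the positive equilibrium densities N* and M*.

Setting both brackets to zero gives the nullclines N + 0.153M = 432 and 0.695N + M = 756.
Substituting M = 756 - 0.695N into the first: N(1 - 0.153·0.695) = 432 - 0.153·756.
So N* = 316/0.894 = 354, and then M* = 756 - 0.695·354 = 510.

N* ≈ 354, M* ≈ 510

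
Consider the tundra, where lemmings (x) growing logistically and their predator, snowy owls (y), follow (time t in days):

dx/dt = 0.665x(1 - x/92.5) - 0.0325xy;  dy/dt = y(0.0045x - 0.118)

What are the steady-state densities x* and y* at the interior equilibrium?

x* ≈ 26.2, y* ≈ 14.7

From dy/dt = 0 with y > 0: 0.0045x* = 0.118, so x* = 26.2.
Substitute into dx/dt = 0: 0.665(1 - 26.2/92.5) = 0.0325y*.
The bracket is 0.717, giving y* = 0.476/0.0325 = 14.7.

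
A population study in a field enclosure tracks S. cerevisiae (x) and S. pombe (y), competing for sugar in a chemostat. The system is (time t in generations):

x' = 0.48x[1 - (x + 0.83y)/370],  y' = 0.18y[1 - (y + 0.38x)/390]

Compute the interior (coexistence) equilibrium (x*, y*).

Setting both brackets to zero gives the nullclines x + 0.83y = 370 and 0.38x + y = 390.
Substituting y = 390 - 0.38x into the first: x(1 - 0.83·0.38) = 370 - 0.83·390.
So x* = 46.3/0.685 = 67.6, and then y* = 390 - 0.38·67.6 = 364.

x* ≈ 67.6, y* ≈ 364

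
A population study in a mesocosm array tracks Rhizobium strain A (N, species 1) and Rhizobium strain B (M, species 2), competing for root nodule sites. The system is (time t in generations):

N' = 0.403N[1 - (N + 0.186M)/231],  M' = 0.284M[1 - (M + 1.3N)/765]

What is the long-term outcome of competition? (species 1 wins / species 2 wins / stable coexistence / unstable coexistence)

Compare the nullcline intercepts: K1/α12 = 231/0.186 = 1240 > K2 = 765; K2/α21 = 765/1.3 = 588 > K1 = 231.
Since both inequalities hold, each species can invade when rare, so the interior equilibrium is stable.

stable coexistence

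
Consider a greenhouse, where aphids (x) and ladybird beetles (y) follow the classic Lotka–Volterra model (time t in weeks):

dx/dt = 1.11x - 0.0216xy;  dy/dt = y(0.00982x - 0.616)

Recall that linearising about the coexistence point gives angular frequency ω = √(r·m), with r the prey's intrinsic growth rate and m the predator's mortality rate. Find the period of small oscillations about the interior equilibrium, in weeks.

T ≈ 7.6 weeks

Here r = 1.11 and m = 0.616, so r·m = 0.684.
ω = √0.684 = 0.827 per week, hence T = 2π/ω ≈ 7.6 weeks.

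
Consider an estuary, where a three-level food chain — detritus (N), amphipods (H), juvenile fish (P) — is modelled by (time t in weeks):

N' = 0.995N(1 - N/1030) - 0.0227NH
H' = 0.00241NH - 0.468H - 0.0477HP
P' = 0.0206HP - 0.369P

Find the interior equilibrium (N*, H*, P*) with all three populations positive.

N* ≈ 609, H* ≈ 17.9, P* ≈ 21

From dP/dt = 0: 0.0206H* = 0.369, so H* = 17.9.
From dN/dt = 0: 0.995(1 - N*/1030) = 0.0227·17.9, giving N* = 1030·(1 - 0.409) = 609.
From dH/dt = 0: 0.00241·609 - 0.468 = 0.0477P*, so P* = 1/0.0477 = 21.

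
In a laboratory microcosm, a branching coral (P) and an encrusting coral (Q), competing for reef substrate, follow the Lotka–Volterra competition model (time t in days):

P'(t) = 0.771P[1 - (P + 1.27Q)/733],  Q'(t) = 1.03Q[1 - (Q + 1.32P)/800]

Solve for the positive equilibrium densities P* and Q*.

Setting both brackets to zero gives the nullclines P + 1.27Q = 733 and 1.32P + Q = 800.
Substituting Q = 800 - 1.32P into the first: P(1 - 1.27·1.32) = 733 - 1.27·800.
So P* = -283/-0.676 = 418, and then Q* = 800 - 1.32·418 = 248.

P* ≈ 418, Q* ≈ 248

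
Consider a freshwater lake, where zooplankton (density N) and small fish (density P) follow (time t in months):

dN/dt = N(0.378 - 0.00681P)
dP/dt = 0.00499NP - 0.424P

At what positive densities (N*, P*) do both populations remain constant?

N* ≈ 85, P* ≈ 55.5

Set dP/dt = 0 with P > 0: 0.00499N - 0.424 = 0, so N* = 0.424/0.00499 = 85.
Set dN/dt = 0 with N > 0: 0.378 - 0.00681P = 0, so P* = 0.378/0.00681 = 55.5.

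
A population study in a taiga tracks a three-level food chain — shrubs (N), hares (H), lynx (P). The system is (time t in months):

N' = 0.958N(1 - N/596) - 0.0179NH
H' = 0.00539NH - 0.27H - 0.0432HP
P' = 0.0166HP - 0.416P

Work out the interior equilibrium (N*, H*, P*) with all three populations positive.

N* ≈ 317, H* ≈ 25.1, P* ≈ 33.3

From dP/dt = 0: 0.0166H* = 0.416, so H* = 25.1.
From dN/dt = 0: 0.958(1 - N*/596) = 0.0179·25.1, giving N* = 596·(1 - 0.468) = 317.
From dH/dt = 0: 0.00539·317 - 0.27 = 0.0432P*, so P* = 1.44/0.0432 = 33.3.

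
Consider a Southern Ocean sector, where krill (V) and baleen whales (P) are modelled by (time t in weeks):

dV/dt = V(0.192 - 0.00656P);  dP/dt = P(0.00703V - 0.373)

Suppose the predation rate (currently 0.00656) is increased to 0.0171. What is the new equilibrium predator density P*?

P* ≈ 11.2

At the interior fixed point, setting dV/dt = 0 with V > 0 fixes P* = (prey growth rate)/(VP coefficient) — independent of the other coefficients.
With the change, P* = 0.192/0.0171 = 11.2; it falls from 29.3.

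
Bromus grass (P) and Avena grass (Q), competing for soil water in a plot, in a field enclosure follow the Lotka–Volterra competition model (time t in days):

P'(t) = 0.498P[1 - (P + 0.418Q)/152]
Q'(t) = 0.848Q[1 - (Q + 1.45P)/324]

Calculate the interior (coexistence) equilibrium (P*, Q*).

P* ≈ 42.1, Q* ≈ 263

Setting both brackets to zero gives the nullclines P + 0.418Q = 152 and 1.45P + Q = 324.
Substituting Q = 324 - 1.45P into the first: P(1 - 0.418·1.45) = 152 - 0.418·324.
So P* = 16.6/0.394 = 42.1, and then Q* = 324 - 1.45·42.1 = 263.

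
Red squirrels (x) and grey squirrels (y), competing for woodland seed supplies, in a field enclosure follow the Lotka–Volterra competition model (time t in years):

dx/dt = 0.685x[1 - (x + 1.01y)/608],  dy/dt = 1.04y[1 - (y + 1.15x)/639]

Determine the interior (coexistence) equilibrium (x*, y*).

Setting both brackets to zero gives the nullclines x + 1.01y = 608 and 1.15x + y = 639.
Substituting y = 639 - 1.15x into the first: x(1 - 1.01·1.15) = 608 - 1.01·639.
So x* = -37.4/-0.161 = 232, and then y* = 639 - 1.15·232 = 373.

x* ≈ 232, y* ≈ 373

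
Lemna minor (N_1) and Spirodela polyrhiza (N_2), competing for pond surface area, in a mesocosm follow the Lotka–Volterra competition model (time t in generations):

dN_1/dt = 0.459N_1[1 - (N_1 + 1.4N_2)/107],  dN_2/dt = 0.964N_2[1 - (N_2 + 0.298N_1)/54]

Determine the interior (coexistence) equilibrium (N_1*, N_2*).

N_1* ≈ 53.9, N_2* ≈ 37.9

Setting both brackets to zero gives the nullclines N_1 + 1.4N_2 = 107 and 0.298N_1 + N_2 = 54.
Substituting N_2 = 54 - 0.298N_1 into the first: N_1(1 - 1.4·0.298) = 107 - 1.4·54.
So N_1* = 31.4/0.583 = 53.9, and then N_2* = 54 - 0.298·53.9 = 37.9.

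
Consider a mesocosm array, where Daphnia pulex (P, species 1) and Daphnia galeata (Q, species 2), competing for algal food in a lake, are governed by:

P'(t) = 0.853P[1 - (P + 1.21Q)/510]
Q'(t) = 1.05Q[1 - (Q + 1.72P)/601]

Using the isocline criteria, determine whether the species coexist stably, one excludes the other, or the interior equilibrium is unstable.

unstable coexistence (outcome depends on initial conditions)

Compare the nullcline intercepts: K1/α12 = 510/1.21 = 421 < K2 = 601; K2/α21 = 601/1.72 = 349 < K1 = 510.
Since both are reversed, neither can invade when rare; the interior point is a saddle.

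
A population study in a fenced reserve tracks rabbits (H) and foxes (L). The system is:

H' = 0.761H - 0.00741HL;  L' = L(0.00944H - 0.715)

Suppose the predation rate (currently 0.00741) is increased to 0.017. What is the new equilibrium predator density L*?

At the interior fixed point, setting dH/dt = 0 with H > 0 fixes L* = (prey growth rate)/(HL coefficient) — independent of the other coefficients.
With the change, L* = 0.761/0.017 = 44.8; it falls from 103.

L* ≈ 44.8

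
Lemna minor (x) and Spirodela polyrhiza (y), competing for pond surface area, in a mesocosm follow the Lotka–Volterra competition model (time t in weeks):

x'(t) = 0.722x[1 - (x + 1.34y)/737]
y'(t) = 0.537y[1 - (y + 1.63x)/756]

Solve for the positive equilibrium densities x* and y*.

x* ≈ 233, y* ≈ 376

Setting both brackets to zero gives the nullclines x + 1.34y = 737 and 1.63x + y = 756.
Substituting y = 756 - 1.63x into the first: x(1 - 1.34·1.63) = 737 - 1.34·756.
So x* = -276/-1.18 = 233, and then y* = 756 - 1.63·233 = 376.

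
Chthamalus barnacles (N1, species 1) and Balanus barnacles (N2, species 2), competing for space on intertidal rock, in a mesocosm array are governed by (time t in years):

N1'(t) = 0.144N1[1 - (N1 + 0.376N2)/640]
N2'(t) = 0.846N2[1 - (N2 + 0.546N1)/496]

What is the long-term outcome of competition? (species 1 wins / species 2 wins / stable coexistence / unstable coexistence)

stable coexistence

Compare the nullcline intercepts: K1/α12 = 640/0.376 = 1700 > K2 = 496; K2/α21 = 496/0.546 = 908 > K1 = 640.
Since both inequalities hold, each species can invade when rare, so the interior equilibrium is stable.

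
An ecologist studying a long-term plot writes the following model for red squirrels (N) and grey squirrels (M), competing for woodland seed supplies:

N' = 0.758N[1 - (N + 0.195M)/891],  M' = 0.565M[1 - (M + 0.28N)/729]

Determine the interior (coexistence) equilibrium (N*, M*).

N* ≈ 792, M* ≈ 507

Setting both brackets to zero gives the nullclines N + 0.195M = 891 and 0.28N + M = 729.
Substituting M = 729 - 0.28N into the first: N(1 - 0.195·0.28) = 891 - 0.195·729.
So N* = 749/0.945 = 792, and then M* = 729 - 0.28·792 = 507.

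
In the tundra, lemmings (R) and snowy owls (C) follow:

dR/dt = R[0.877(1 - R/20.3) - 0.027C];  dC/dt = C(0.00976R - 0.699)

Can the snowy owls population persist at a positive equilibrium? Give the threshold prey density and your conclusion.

The predator equation gives dC/dt > 0 only when R > 0.699/0.00976 = 71.6.
Without the predator, R → K = 20.3. Since 20.3 < 71.6, the predator cannot invade.

Threshold R = 71.6; K < 71.6, so no, the predator goes extinct.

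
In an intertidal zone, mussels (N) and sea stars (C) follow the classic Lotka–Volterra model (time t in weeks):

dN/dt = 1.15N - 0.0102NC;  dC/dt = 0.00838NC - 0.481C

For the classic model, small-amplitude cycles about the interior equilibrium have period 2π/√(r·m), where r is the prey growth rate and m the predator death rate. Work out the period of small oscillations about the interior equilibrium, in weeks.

T ≈ 8.45 weeks

Here r = 1.15 and m = 0.481, so r·m = 0.553.
ω = √0.553 = 0.744 per week, hence T = 2π/ω ≈ 8.45 weeks.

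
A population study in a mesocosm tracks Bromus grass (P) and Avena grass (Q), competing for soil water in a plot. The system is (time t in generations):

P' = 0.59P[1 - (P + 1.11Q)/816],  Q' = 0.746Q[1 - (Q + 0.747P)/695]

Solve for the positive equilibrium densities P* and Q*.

Setting both brackets to zero gives the nullclines P + 1.11Q = 816 and 0.747P + Q = 695.
Substituting Q = 695 - 0.747P into the first: P(1 - 1.11·0.747) = 816 - 1.11·695.
So P* = 44.5/0.171 = 261, and then Q* = 695 - 0.747·261 = 500.

P* ≈ 261, Q* ≈ 500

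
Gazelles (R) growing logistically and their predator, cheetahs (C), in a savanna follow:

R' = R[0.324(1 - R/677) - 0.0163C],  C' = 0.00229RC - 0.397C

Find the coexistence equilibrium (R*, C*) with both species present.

From dC/dt = 0 with C > 0: 0.00229R* = 0.397, so R* = 173.
Substitute into dR/dt = 0: 0.324(1 - 173/677) = 0.0163C*.
The bracket is 0.744, giving C* = 0.241/0.0163 = 14.8.

R* ≈ 173, C* ≈ 14.8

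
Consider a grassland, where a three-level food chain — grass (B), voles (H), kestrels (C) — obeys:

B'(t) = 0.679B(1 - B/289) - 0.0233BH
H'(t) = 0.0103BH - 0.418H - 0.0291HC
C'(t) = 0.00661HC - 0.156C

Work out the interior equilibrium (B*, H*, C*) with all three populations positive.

B* ≈ 55, H* ≈ 23.6, C* ≈ 5.09

From dC/dt = 0: 0.00661H* = 0.156, so H* = 23.6.
From dB/dt = 0: 0.679(1 - B*/289) = 0.0233·23.6, giving B* = 289·(1 - 0.81) = 55.
From dH/dt = 0: 0.0103·55 - 0.418 = 0.0291C*, so C* = 0.148/0.0291 = 5.09.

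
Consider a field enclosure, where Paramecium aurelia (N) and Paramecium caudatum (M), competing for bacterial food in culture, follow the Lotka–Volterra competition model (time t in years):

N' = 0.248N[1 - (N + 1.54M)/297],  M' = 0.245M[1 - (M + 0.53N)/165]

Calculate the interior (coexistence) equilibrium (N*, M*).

N* ≈ 233, M* ≈ 41.3

Setting both brackets to zero gives the nullclines N + 1.54M = 297 and 0.53N + M = 165.
Substituting M = 165 - 0.53N into the first: N(1 - 1.54·0.53) = 297 - 1.54·165.
So N* = 42.9/0.184 = 233, and then M* = 165 - 0.53·233 = 41.3.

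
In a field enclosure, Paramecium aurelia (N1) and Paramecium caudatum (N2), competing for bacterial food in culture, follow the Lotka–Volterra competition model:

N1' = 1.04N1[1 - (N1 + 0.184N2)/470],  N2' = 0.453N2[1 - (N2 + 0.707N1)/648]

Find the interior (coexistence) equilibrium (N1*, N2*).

N1* ≈ 403, N2* ≈ 363

Setting both brackets to zero gives the nullclines N1 + 0.184N2 = 470 and 0.707N1 + N2 = 648.
Substituting N2 = 648 - 0.707N1 into the first: N1(1 - 0.184·0.707) = 470 - 0.184·648.
So N1* = 351/0.87 = 403, and then N2* = 648 - 0.707·403 = 363.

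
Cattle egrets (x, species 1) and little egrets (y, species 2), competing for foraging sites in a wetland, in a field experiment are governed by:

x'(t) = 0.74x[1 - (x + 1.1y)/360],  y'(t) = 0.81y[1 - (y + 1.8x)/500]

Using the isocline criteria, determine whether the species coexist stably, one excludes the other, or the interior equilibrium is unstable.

Compare the nullcline intercepts: K1/α12 = 360/1.1 = 327 < K2 = 500; K2/α21 = 500/1.8 = 278 < K1 = 360.
Since both are reversed, neither can invade when rare; the interior point is a saddle.

unstable coexistence (outcome depends on initial conditions)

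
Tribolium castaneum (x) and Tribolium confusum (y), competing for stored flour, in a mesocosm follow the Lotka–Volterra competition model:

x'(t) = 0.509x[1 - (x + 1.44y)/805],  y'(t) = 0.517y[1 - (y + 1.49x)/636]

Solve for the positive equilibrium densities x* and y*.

Setting both brackets to zero gives the nullclines x + 1.44y = 805 and 1.49x + y = 636.
Substituting y = 636 - 1.49x into the first: x(1 - 1.44·1.49) = 805 - 1.44·636.
So x* = -111/-1.15 = 96.8, and then y* = 636 - 1.49·96.8 = 492.

x* ≈ 96.8, y* ≈ 492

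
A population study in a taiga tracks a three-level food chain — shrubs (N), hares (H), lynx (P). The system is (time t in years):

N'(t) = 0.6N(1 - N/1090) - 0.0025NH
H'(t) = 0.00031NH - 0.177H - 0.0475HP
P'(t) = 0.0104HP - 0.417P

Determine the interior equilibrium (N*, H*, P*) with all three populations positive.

From dP/dt = 0: 0.0104H* = 0.417, so H* = 40.1.
From dN/dt = 0: 0.6(1 - N*/1090) = 0.0025·40.1, giving N* = 1090·(1 - 0.167) = 908.
From dH/dt = 0: 0.00031·908 - 0.177 = 0.0475P*, so P* = 0.104/0.0475 = 2.2.

N* ≈ 908, H* ≈ 40.1, P* ≈ 2.2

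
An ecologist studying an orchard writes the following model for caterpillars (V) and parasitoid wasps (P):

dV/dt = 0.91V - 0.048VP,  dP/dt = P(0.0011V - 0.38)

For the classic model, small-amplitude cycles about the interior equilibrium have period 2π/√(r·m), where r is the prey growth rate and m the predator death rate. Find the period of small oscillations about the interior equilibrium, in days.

T ≈ 10.7 days

Here r = 0.91 and m = 0.38, so r·m = 0.346.
ω = √0.346 = 0.588 per day, hence T = 2π/ω ≈ 10.7 days.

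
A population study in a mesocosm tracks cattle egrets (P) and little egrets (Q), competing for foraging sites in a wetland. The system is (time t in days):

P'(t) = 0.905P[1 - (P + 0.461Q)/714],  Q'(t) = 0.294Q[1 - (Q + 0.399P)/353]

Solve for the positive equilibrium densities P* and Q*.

Setting both brackets to zero gives the nullclines P + 0.461Q = 714 and 0.399P + Q = 353.
Substituting Q = 353 - 0.399P into the first: P(1 - 0.461·0.399) = 714 - 0.461·353.
So P* = 551/0.816 = 676, and then Q* = 353 - 0.399·676 = 83.5.

P* ≈ 676, Q* ≈ 83.5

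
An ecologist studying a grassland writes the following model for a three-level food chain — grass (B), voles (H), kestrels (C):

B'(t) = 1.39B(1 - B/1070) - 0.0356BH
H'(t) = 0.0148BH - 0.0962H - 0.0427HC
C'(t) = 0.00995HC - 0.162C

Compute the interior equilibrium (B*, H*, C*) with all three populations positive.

B* ≈ 624, H* ≈ 16.3, C* ≈ 214

From dC/dt = 0: 0.00995H* = 0.162, so H* = 16.3.
From dB/dt = 0: 1.39(1 - B*/1070) = 0.0356·16.3, giving B* = 1070·(1 - 0.417) = 624.
From dH/dt = 0: 0.0148·624 - 0.0962 = 0.0427C*, so C* = 9.14/0.0427 = 214.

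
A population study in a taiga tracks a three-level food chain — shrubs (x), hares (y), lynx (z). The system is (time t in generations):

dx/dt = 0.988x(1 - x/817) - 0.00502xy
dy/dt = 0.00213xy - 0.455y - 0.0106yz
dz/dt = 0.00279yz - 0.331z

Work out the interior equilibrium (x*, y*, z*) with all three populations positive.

x* ≈ 325, y* ≈ 119, z* ≈ 22.3

From dz/dt = 0: 0.00279y* = 0.331, so y* = 119.
From dx/dt = 0: 0.988(1 - x*/817) = 0.00502·119, giving x* = 817·(1 - 0.603) = 325.
From dy/dt = 0: 0.00213·325 - 0.455 = 0.0106z*, so z* = 0.236/0.0106 = 22.3.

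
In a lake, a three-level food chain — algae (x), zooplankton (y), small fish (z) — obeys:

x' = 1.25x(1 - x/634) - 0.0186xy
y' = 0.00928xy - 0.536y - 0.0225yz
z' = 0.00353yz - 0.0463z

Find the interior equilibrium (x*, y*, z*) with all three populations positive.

x* ≈ 510, y* ≈ 13.1, z* ≈ 187

From dz/dt = 0: 0.00353y* = 0.0463, so y* = 13.1.
From dx/dt = 0: 1.25(1 - x*/634) = 0.0186·13.1, giving x* = 634·(1 - 0.195) = 510.
From dy/dt = 0: 0.00928·510 - 0.536 = 0.0225z*, so z* = 4.2/0.0225 = 187.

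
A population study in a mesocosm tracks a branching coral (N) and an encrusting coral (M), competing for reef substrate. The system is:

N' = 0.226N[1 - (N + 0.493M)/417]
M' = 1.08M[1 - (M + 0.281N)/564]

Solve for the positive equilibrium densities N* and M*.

Setting both brackets to zero gives the nullclines N + 0.493M = 417 and 0.281N + M = 564.
Substituting M = 564 - 0.281N into the first: N(1 - 0.493·0.281) = 417 - 0.493·564.
So N* = 139/0.861 = 161, and then M* = 564 - 0.281·161 = 519.

N* ≈ 161, M* ≈ 519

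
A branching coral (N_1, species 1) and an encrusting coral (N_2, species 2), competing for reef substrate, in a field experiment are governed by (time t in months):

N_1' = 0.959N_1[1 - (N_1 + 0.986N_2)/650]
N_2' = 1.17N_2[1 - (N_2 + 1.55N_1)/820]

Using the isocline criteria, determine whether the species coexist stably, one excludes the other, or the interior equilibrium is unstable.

Compare the nullcline intercepts: K1/α12 = 650/0.986 = 659 < K2 = 820; K2/α21 = 820/1.55 = 529 < K1 = 650.
Since both are reversed, neither can invade when rare; the interior point is a saddle.

unstable coexistence (outcome depends on initial conditions)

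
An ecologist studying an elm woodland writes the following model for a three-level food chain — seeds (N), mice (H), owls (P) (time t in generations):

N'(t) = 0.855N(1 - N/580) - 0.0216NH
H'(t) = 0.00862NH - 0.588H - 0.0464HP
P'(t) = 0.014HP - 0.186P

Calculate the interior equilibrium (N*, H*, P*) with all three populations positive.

From dP/dt = 0: 0.014H* = 0.186, so H* = 13.3.
From dN/dt = 0: 0.855(1 - N*/580) = 0.0216·13.3, giving N* = 580·(1 - 0.336) = 385.
From dH/dt = 0: 0.00862·385 - 0.588 = 0.0464P*, so P* = 2.73/0.0464 = 58.9.

N* ≈ 385, H* ≈ 13.3, P* ≈ 58.9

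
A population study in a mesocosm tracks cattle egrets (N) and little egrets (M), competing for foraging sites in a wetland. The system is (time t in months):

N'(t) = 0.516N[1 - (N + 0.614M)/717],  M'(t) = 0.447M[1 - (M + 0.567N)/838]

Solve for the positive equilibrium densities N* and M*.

Setting both brackets to zero gives the nullclines N + 0.614M = 717 and 0.567N + M = 838.
Substituting M = 838 - 0.567N into the first: N(1 - 0.614·0.567) = 717 - 0.614·838.
So N* = 202/0.652 = 311, and then M* = 838 - 0.567·311 = 662.

N* ≈ 311, M* ≈ 662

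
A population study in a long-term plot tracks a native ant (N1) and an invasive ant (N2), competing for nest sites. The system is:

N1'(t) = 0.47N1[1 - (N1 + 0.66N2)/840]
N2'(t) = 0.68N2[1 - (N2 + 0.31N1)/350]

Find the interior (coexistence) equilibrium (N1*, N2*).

N1* ≈ 766, N2* ≈ 113

Setting both brackets to zero gives the nullclines N1 + 0.66N2 = 840 and 0.31N1 + N2 = 350.
Substituting N2 = 350 - 0.31N1 into the first: N1(1 - 0.66·0.31) = 840 - 0.66·350.
So N1* = 609/0.795 = 766, and then N2* = 350 - 0.31·766 = 113.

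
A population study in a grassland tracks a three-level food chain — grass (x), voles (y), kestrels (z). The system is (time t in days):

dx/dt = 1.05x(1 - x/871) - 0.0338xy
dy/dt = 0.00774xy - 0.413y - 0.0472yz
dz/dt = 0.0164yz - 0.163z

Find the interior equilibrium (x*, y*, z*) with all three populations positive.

From dz/dt = 0: 0.0164y* = 0.163, so y* = 9.94.
From dx/dt = 0: 1.05(1 - x*/871) = 0.0338·9.94, giving x* = 871·(1 - 0.32) = 592.
From dy/dt = 0: 0.00774·592 - 0.413 = 0.0472z*, so z* = 4.17/0.0472 = 88.4.

x* ≈ 592, y* ≈ 9.94, z* ≈ 88.4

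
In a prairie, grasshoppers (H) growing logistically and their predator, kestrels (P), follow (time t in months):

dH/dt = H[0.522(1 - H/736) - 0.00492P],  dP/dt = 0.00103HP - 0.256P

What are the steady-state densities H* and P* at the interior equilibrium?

From dP/dt = 0 with P > 0: 0.00103H* = 0.256, so H* = 249.
Substitute into dH/dt = 0: 0.522(1 - 249/736) = 0.00492P*.
The bracket is 0.662, giving P* = 0.346/0.00492 = 70.3.

H* ≈ 249, P* ≈ 70.3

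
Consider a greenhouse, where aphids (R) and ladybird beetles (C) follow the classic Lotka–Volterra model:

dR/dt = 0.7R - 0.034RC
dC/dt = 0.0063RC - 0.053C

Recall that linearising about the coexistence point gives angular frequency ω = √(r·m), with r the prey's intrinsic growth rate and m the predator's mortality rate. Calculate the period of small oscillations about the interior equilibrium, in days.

T ≈ 32.6 days

Here r = 0.7 and m = 0.053, so r·m = 0.0371.
ω = √0.0371 = 0.193 per day, hence T = 2π/ω ≈ 32.6 days.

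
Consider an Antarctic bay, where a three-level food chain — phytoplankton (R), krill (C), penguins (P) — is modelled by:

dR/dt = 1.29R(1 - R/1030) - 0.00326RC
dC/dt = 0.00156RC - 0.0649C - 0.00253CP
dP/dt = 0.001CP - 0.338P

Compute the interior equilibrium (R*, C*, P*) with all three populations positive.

R* ≈ 150, C* ≈ 338, P* ≈ 67

From dP/dt = 0: 0.001C* = 0.338, so C* = 338.
From dR/dt = 0: 1.29(1 - R*/1030) = 0.00326·338, giving R* = 1030·(1 - 0.854) = 150.
From dC/dt = 0: 0.00156·150 - 0.0649 = 0.00253P*, so P* = 0.169/0.00253 = 67.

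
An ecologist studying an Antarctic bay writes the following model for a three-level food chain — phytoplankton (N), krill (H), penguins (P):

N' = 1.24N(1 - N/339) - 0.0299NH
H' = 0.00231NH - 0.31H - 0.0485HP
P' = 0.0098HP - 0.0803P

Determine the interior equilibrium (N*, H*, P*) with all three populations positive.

N* ≈ 272, H* ≈ 8.19, P* ≈ 6.56

From dP/dt = 0: 0.0098H* = 0.0803, so H* = 8.19.
From dN/dt = 0: 1.24(1 - N*/339) = 0.0299·8.19, giving N* = 339·(1 - 0.198) = 272.
From dH/dt = 0: 0.00231·272 - 0.31 = 0.0485P*, so P* = 0.318/0.0485 = 6.56.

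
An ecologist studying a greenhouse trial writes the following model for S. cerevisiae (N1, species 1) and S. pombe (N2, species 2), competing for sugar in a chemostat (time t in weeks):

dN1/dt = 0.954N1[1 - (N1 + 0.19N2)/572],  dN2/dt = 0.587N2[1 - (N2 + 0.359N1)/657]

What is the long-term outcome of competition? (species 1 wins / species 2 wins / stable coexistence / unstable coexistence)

stable coexistence

Compare the nullcline intercepts: K1/α12 = 572/0.19 = 3010 > K2 = 657; K2/α21 = 657/0.359 = 1830 > K1 = 572.
Since both inequalities hold, each species can invade when rare, so the interior equilibrium is stable.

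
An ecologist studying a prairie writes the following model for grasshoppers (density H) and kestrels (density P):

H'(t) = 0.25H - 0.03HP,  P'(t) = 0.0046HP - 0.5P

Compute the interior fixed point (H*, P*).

H* ≈ 109, P* ≈ 8.33

Set dP/dt = 0 with P > 0: 0.0046H - 0.5 = 0, so H* = 0.5/0.0046 = 109.
Set dH/dt = 0 with H > 0: 0.25 - 0.03P = 0, so P* = 0.25/0.03 = 8.33.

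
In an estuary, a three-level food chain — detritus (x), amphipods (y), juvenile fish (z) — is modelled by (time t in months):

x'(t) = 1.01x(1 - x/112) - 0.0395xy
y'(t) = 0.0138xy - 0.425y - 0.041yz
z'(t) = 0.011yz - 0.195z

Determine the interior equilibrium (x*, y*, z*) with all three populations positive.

x* ≈ 34.4, y* ≈ 17.7, z* ≈ 1.2

From dz/dt = 0: 0.011y* = 0.195, so y* = 17.7.
From dx/dt = 0: 1.01(1 - x*/112) = 0.0395·17.7, giving x* = 112·(1 - 0.693) = 34.4.
From dy/dt = 0: 0.0138·34.4 - 0.425 = 0.041z*, so z* = 0.049/0.041 = 1.2.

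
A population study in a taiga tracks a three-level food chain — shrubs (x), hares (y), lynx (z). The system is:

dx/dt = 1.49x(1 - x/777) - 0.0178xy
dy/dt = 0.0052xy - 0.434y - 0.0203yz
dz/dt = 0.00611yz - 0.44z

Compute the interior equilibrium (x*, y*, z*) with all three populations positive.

From dz/dt = 0: 0.00611y* = 0.44, so y* = 72.
From dx/dt = 0: 1.49(1 - x*/777) = 0.0178·72, giving x* = 777·(1 - 0.86) = 109.
From dy/dt = 0: 0.0052·109 - 0.434 = 0.0203z*, so z* = 0.13/0.0203 = 6.43.

x* ≈ 109, y* ≈ 72, z* ≈ 6.43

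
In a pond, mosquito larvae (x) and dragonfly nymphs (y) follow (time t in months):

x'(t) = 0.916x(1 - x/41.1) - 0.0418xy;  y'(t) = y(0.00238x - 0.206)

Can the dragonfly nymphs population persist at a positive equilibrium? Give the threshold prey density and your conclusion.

Threshold x = 86.6; K < 86.6, so no, the predator goes extinct.

The predator equation gives dy/dt > 0 only when x > 0.206/0.00238 = 86.6.
Without the predator, x → K = 41.1. Since 41.1 < 86.6, the predator cannot invade.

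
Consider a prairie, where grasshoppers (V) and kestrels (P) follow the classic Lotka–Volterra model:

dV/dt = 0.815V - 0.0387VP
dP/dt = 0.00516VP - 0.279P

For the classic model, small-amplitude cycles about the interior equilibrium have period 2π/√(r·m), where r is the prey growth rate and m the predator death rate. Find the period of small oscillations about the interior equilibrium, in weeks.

Here r = 0.815 and m = 0.279, so r·m = 0.227.
ω = √0.227 = 0.477 per week, hence T = 2π/ω ≈ 13.2 weeks.

T ≈ 13.2 weeks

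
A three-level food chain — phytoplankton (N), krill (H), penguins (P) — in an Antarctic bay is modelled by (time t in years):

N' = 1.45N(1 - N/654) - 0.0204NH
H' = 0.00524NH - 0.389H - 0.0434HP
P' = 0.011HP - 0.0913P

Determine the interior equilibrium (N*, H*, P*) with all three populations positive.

From dP/dt = 0: 0.011H* = 0.0913, so H* = 8.3.
From dN/dt = 0: 1.45(1 - N*/654) = 0.0204·8.3, giving N* = 654·(1 - 0.117) = 578.
From dH/dt = 0: 0.00524·578 - 0.389 = 0.0434P*, so P* = 2.64/0.0434 = 60.8.

N* ≈ 578, H* ≈ 8.3, P* ≈ 60.8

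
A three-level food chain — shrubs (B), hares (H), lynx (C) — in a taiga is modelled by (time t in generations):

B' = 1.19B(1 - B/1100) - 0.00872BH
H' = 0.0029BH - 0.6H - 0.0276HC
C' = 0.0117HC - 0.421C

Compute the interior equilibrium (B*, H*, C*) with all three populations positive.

From dC/dt = 0: 0.0117H* = 0.421, so H* = 36.
From dB/dt = 0: 1.19(1 - B*/1100) = 0.00872·36, giving B* = 1100·(1 - 0.264) = 810.
From dH/dt = 0: 0.0029·810 - 0.6 = 0.0276C*, so C* = 1.75/0.0276 = 63.4.

B* ≈ 810, H* ≈ 36, C* ≈ 63.4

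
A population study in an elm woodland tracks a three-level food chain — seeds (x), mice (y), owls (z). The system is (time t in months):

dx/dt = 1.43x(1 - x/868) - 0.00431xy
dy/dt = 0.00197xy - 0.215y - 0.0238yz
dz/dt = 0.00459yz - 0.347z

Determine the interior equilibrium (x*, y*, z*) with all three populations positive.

x* ≈ 670, y* ≈ 75.6, z* ≈ 46.4

From dz/dt = 0: 0.00459y* = 0.347, so y* = 75.6.
From dx/dt = 0: 1.43(1 - x*/868) = 0.00431·75.6, giving x* = 868·(1 - 0.228) = 670.
From dy/dt = 0: 0.00197·670 - 0.215 = 0.0238z*, so z* = 1.11/0.0238 = 46.4.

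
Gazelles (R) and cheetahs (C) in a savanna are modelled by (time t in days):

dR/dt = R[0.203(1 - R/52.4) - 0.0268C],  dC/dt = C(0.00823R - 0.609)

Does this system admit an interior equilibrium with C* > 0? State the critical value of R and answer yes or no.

The predator equation gives dC/dt > 0 only when R > 0.609/0.00823 = 74.
Without the predator, R → K = 52.4. Since 52.4 < 74, the predator cannot invade.

Threshold R = 74; K < 74, so no, the predator goes extinct.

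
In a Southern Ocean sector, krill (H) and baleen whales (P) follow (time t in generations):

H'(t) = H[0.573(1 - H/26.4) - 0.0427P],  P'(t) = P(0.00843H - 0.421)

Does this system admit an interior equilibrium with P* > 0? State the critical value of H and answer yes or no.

Threshold H = 49.9; K < 49.9, so no, the predator goes extinct.

The predator equation gives dP/dt > 0 only when H > 0.421/0.00843 = 49.9.
Without the predator, H → K = 26.4. Since 26.4 < 49.9, the predator cannot invade.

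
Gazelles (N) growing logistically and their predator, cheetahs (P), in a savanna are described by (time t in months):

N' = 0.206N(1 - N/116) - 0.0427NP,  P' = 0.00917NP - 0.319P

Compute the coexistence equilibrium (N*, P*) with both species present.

From dP/dt = 0 with P > 0: 0.00917N* = 0.319, so N* = 34.8.
Substitute into dN/dt = 0: 0.206(1 - 34.8/116) = 0.0427P*.
The bracket is 0.7, giving P* = 0.144/0.0427 = 3.38.

N* ≈ 34.8, P* ≈ 3.38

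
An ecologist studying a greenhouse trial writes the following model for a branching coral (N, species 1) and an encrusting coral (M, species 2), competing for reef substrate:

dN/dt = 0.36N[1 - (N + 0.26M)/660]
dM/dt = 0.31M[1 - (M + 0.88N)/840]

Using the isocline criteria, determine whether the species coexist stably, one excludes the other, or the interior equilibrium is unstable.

Compare the nullcline intercepts: K1/α12 = 660/0.26 = 2540 > K2 = 840; K2/α21 = 840/0.88 = 955 > K1 = 660.
Since both inequalities hold, each species can invade when rare, so the interior equilibrium is stable.

stable coexistence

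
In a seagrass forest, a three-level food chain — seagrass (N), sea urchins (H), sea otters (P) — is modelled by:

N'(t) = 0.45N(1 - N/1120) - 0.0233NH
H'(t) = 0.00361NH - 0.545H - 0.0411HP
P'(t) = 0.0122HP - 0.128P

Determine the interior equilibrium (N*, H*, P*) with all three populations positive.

From dP/dt = 0: 0.0122H* = 0.128, so H* = 10.5.
From dN/dt = 0: 0.45(1 - N*/1120) = 0.0233·10.5, giving N* = 1120·(1 - 0.543) = 512.
From dH/dt = 0: 0.00361·512 - 0.545 = 0.0411P*, so P* = 1.3/0.0411 = 31.7.

N* ≈ 512, H* ≈ 10.5, P* ≈ 31.7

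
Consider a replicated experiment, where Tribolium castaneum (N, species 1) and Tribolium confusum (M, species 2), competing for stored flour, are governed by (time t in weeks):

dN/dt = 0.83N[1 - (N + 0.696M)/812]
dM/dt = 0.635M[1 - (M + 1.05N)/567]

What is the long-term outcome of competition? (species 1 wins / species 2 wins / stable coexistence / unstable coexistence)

Compare the nullcline intercepts: K1/α12 = 812/0.696 = 1170 > K2 = 567; K2/α21 = 567/1.05 = 540 < K1 = 812.
Since the inequalities point opposite ways, species 1 can invade but species 2 cannot.

species 1 excludes species 2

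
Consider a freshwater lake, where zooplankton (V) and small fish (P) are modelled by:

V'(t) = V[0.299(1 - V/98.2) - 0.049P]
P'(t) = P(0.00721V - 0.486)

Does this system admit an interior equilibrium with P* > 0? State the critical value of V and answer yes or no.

Threshold V = 67.4; K > 67.4, so yes, the predator persists.

The predator equation gives dP/dt > 0 only when V > 0.486/0.00721 = 67.4.
Without the predator, V → K = 98.2. Since 98.2 > 67.4, the predator can invade and persist.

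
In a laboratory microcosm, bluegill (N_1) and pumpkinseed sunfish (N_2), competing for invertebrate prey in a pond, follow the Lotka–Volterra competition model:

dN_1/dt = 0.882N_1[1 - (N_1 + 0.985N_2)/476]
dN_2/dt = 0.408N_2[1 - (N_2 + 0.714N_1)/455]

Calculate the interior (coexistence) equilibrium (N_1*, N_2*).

Setting both brackets to zero gives the nullclines N_1 + 0.985N_2 = 476 and 0.714N_1 + N_2 = 455.
Substituting N_2 = 455 - 0.714N_1 into the first: N_1(1 - 0.985·0.714) = 476 - 0.985·455.
So N_1* = 27.8/0.297 = 93.8, and then N_2* = 455 - 0.714·93.8 = 388.

N_1* ≈ 93.8, N_2* ≈ 388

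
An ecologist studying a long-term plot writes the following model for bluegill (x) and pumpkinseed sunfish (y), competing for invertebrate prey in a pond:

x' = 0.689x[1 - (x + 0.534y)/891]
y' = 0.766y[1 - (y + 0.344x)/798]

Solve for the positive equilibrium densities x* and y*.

x* ≈ 569, y* ≈ 602

Setting both brackets to zero gives the nullclines x + 0.534y = 891 and 0.344x + y = 798.
Substituting y = 798 - 0.344x into the first: x(1 - 0.534·0.344) = 891 - 0.534·798.
So x* = 465/0.816 = 569, and then y* = 798 - 0.344·569 = 602.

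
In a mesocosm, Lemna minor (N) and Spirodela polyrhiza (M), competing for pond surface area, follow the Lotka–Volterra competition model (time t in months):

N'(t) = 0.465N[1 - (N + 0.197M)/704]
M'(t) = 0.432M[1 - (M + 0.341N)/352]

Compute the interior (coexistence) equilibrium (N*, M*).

Setting both brackets to zero gives the nullclines N + 0.197M = 704 and 0.341N + M = 352.
Substituting M = 352 - 0.341N into the first: N(1 - 0.197·0.341) = 704 - 0.197·352.
So N* = 635/0.933 = 680, and then M* = 352 - 0.341·680 = 120.

N* ≈ 680, M* ≈ 120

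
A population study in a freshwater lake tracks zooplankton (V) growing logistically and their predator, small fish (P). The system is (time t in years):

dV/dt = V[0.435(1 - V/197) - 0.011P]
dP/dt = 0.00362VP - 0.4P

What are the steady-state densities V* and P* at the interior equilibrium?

V* ≈ 110, P* ≈ 17.4

From dP/dt = 0 with P > 0: 0.00362V* = 0.4, so V* = 110.
Substitute into dV/dt = 0: 0.435(1 - 110/197) = 0.011P*.
The bracket is 0.439, giving P* = 0.191/0.011 = 17.4.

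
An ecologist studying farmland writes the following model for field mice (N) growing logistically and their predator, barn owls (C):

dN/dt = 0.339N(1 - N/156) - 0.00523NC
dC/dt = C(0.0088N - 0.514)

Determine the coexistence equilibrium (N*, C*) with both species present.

From dC/dt = 0 with C > 0: 0.0088N* = 0.514, so N* = 58.4.
Substitute into dN/dt = 0: 0.339(1 - 58.4/156) = 0.00523C*.
The bracket is 0.626, giving C* = 0.212/0.00523 = 40.5.

N* ≈ 58.4, C* ≈ 40.5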